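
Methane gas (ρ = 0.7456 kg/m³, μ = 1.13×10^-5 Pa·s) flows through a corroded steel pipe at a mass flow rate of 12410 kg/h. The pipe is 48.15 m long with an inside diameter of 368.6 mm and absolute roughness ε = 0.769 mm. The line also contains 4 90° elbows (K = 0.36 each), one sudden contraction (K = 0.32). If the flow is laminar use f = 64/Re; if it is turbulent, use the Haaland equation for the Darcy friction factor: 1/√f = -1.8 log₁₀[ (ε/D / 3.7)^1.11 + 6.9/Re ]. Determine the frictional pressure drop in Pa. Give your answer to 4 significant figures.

ΔP ≈ 3415 Pa

ṁ = 12410 kg/h = 12410/3600 = 3.447 kg/s.
A = πD²/4 = π(0.3686)²/4 = 0.1067 m²; mean velocity V = ṁ/(ρA) = 3.447/(0.7456 · 0.1067) = 43.33 m/s.
Reynolds number Re = ρVD/μ = 0.7456 · 43.33 · 0.3686 / 1.13e-05 = 1.054e+06.
Re > 4000 → turbulent. Relative roughness ε/D = 0.000769/0.3686 = 0.00209. Haaland: 1/√f = -1.8 log₁₀[(0.00209/3.7)^1.11 + 6.9/1.054e+06] = -1.8 log₁₀[0.000248 + 6.55e-06] = 6.471, so f = 0.02388.
Total minor-loss coefficient ΣK = 4·0.36 + 1·0.32 = 1.76.
ΔP = [f·L/D + ΣK]·(ρV²/2) = [0.02388·48.15/0.3686 + 1.76]·(0.7456·43.33²/2) = [3.12 + 1.76]·699.8 = 3415 Pa.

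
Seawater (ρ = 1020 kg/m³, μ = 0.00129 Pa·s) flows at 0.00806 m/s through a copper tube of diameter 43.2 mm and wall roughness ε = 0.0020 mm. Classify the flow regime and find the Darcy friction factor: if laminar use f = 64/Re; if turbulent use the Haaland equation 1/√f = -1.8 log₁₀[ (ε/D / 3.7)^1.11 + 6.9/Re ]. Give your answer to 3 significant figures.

f ≈ 0.232

Re = ρVD/μ = 1020·0.00806·0.0432/0.00129 = 275.3.
Re < 2300 → laminar, so f = 64/Re = 0.2325 (roughness is irrelevant in laminar flow).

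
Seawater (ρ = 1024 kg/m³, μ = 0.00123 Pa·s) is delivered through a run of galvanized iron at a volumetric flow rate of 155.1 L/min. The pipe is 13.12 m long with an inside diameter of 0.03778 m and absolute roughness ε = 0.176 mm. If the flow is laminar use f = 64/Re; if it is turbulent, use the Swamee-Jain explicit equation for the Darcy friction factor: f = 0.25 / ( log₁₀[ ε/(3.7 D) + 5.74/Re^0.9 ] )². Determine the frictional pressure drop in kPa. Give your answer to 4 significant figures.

Q = 155.1 L/min = 155.1/60000 = 0.002585 m³/s.
Cross-sectional area A = πD²/4 = π(0.03778)²/4 = 0.001121 m²; mean velocity V = Q/A = 0.002585/0.001121 = 2.306 m/s.
Reynolds number Re = ρVD/μ = 1024 · 2.306 · 0.03778 / 0.00123 = 7.253e+04.
Re > 4000 → turbulent. Relative roughness ε/D = 0.000176/0.03778 = 0.00466. Swamee-Jain: f = 0.25/(log₁₀[0.00466/3.7 + 5.74/7.253e+04^0.9])² = 0.25/(log₁₀[0.00126 + 0.000242])² = 0.25/(-2.823)² = 0.03136.
Darcy-Weisbach: ΔP = f(L/D)(ρV²/2) = 0.03136·(13.12/0.03778)·(1024·2.306²/2) = 0.03136·347.3·2722 = 2.965e+04 Pa.
ΔP = 2.965e+04 Pa = 29.65 kPa.

ΔP ≈ 29.65 kPa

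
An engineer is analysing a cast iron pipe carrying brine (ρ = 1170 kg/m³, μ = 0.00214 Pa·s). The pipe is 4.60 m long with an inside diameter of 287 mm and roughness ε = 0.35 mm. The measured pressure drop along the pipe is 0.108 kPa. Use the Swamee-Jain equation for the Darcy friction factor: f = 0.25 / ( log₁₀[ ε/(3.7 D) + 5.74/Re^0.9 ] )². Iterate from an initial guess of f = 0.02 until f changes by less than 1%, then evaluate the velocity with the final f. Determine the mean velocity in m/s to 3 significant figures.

Rearranging Darcy-Weisbach: V = √(2·ΔP·D/(f·L·ρ)). With ε/D = 0.00035/0.287 = 0.00122, iterate starting from f = 0.02:
  f = 0.02 → V = √(2·108·0.287/(0.02·4.6·1170)) = 0.7589 m/s; Re = ρVD/μ = 1.191e+05; f → 0.02276
  f = 0.02276 → V = 0.7115 m/s; Re = 1.116e+05; f → 0.02287
Converged (Δf/f < 1%). With the final f = 0.02287: V = √(2·108·0.287/(0.02287·4.6·1170)) = 0.7097 m/s.

V ≈ 0.710 m/s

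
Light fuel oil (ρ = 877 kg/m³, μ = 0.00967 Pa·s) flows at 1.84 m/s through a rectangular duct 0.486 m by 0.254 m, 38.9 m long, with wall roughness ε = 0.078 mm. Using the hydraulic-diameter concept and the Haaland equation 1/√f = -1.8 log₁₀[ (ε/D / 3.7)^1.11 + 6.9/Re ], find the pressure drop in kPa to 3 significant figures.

Hydraulic diameter D_h = 4A/P = 4·(0.486·0.254)/(2·(0.486+0.254)) = 0.4938/1.48 = 0.3336 m.
Re = ρVD_h/μ = 877·1.84·0.3336/0.00967 = 5.567e+04.
ε/D_h = 7.8e-05/0.3336 = 0.000234; Haaland gives 1/√f = -1.8 log₁₀[2.18e-05+0.000124] = 6.906, so f = 0.02097.
ΔP = f(L/D_h)(ρV²/2) = 0.02097·38.9/0.3336·1485 = 3630 Pa.
ΔP = 3.63 kPa.

ΔP ≈ 3.63 kPa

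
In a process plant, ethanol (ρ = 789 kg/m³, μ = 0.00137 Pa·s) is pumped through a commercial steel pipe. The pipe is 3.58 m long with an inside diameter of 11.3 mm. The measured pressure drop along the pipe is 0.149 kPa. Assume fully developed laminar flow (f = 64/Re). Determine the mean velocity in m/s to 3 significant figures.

For laminar flow, f = 64/Re with Re = ρVD/μ, so Darcy-Weisbach reduces to ΔP = 32μLV/D². Solving for V: V = ΔP·D²/(32μL) = 149·(0.0113)²/(32·0.00137·3.58) = 0.1212 m/s.
Check: Re = ρVD/μ = 789·0.1212·0.0113/0.00137 = 788.9 < 2300, so the laminar assumption holds.

V ≈ 0.121 m/s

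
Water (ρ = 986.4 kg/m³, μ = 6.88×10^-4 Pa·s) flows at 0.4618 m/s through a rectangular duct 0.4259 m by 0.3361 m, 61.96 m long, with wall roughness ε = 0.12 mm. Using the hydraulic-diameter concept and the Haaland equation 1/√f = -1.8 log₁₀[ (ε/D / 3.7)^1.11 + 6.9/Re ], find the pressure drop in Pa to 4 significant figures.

Hydraulic diameter D_h = 4A/P = 4·(0.4259·0.3361)/(2·(0.4259+0.3361)) = 0.5726/1.524 = 0.3757 m.
Re = ρVD_h/μ = 986.4·0.4618·0.3757/0.000688 = 2.488e+05.
ε/D_h = 0.00012/0.3757 = 0.000319; Haaland gives 1/√f = -1.8 log₁₀[3.08e-05+2.77e-05] = 7.618, so f = 0.01723.
ΔP = f(L/D_h)(ρV²/2) = 0.01723·61.96/0.3757·105.2 = 298.9 Pa.

ΔP ≈ 298.9 Pa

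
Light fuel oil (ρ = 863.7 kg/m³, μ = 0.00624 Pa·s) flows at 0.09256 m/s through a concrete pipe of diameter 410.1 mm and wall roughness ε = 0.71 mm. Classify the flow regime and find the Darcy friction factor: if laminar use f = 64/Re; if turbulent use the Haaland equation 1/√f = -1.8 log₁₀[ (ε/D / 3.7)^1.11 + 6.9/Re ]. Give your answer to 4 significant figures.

f ≈ 0.03882

Re = ρVD/μ = 863.7·0.09256·0.4101/0.00624 = 5254.
Re > 4000 → turbulent. ε/D = 0.00071/0.4101 = 0.00173; Haaland: 1/√f = -1.8 log₁₀[0.000201 + 0.00131] = 5.075, so f = 0.03882.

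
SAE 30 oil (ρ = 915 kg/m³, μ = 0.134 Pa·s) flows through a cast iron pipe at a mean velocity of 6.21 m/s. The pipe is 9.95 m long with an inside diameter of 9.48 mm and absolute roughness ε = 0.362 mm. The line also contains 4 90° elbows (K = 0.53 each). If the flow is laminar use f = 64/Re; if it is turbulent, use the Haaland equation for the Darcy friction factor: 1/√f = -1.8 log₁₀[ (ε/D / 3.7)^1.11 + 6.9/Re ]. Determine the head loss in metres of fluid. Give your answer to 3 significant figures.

h_f ≈ 333 m

Reynolds number Re = ρVD/μ = 915 · 6.21 · 0.00948 / 0.134 = 402.
Re < 2300 → laminar flow, so f = 64/Re = 64/402 = 0.1592 (the turbulent correlation is not needed).
Total minor-loss coefficient ΣK = 4·0.53 = 2.12.
ΔP = [f·L/D + ΣK]·(ρV²/2) = [0.1592·9.95/0.00948 + 2.12]·(915·6.21²/2) = [167.1 + 2.12]·1.764e+04 = 2.986e+06 Pa.
Head loss h_f = ΔP/(ρg) = 2.986e+06/(915·9.81) = 333 m.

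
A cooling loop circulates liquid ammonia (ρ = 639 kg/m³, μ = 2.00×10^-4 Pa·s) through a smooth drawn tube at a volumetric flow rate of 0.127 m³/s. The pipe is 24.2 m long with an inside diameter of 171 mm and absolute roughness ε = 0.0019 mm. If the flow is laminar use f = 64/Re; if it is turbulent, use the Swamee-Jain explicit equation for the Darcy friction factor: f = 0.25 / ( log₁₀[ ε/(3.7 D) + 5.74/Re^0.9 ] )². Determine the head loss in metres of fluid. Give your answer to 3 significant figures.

Cross-sectional area A = πD²/4 = π(0.171)²/4 = 0.02297 m²; mean velocity V = Q/A = 0.127/0.02297 = 5.53 m/s.
Reynolds number Re = ρVD/μ = 639 · 5.53 · 0.171 / 0.0002 = 3.021e+06.
Re > 4000 → turbulent. Relative roughness ε/D = 1.9e-06/0.171 = 1.11e-05. Swamee-Jain: f = 0.25/(log₁₀[1.11e-05/3.7 + 5.74/3.021e+06^0.9])² = 0.25/(log₁₀[3e-06 + 8.45e-06])² = 0.25/(-4.941)² = 0.01024.
Darcy-Weisbach: ΔP = f(L/D)(ρV²/2) = 0.01024·(24.2/0.171)·(639·5.53²/2) = 0.01024·141.5·9770 = 1.416e+04 Pa.
Head loss h_f = ΔP/(ρg) = 1.416e+04/(639·9.81) = 2.26 m.

h_f ≈ 2.26 m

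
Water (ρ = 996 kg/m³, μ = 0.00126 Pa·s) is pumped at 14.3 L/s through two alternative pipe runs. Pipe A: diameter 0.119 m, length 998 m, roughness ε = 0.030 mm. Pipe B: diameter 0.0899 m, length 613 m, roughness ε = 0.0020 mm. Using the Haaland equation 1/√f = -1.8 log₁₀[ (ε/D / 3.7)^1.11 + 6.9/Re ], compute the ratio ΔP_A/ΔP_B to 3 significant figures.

ΔP_A/ΔP_B ≈ 0.452

Pipe A: V = Q/A = 0.0143/0.01112 = 1.286 m/s; Re = 1.209e+05; ε/D = 0.000252; Haaland → f = 0.01843; ΔP_A = f(L/D)(ρV²/2) = 1.272e+05 Pa.
Pipe B: V = Q/A = 0.0143/0.006348 = 2.253 m/s; Re = 1.601e+05; ε/D = 2.22e-05; Haaland → f = 0.01631; ΔP_B = f(L/D)(ρV²/2) = 2.811e+05 Pa.
ΔP_A/ΔP_B = 1.272e+05/2.811e+05 = 0.452.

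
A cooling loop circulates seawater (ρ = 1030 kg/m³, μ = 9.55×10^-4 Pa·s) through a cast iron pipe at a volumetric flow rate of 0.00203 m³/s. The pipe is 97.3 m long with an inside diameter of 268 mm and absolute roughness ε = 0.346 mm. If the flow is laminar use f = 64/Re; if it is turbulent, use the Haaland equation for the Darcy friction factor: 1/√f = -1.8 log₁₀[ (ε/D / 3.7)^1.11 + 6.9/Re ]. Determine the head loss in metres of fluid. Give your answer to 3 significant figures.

Cross-sectional area A = πD²/4 = π(0.268)²/4 = 0.05641 m²; mean velocity V = Q/A = 0.00203/0.05641 = 0.03599 m/s.
Reynolds number Re = ρVD/μ = 1030 · 0.03599 · 0.268 / 0.000955 = 1.04e+04.
Re > 4000 → turbulent. Relative roughness ε/D = 0.000346/0.268 = 0.00129. Haaland: 1/√f = -1.8 log₁₀[(0.00129/3.7)^1.11 + 6.9/1.04e+04] = -1.8 log₁₀[0.000145 + 0.000663] = 5.566, so f = 0.03228.
Darcy-Weisbach: ΔP = f(L/D)(ρV²/2) = 0.03228·(97.3/0.268)·(1030·0.03599²/2) = 0.03228·363.1·0.6669 = 7.816 Pa.
Head loss h_f = ΔP/(ρg) = 7.816/(1030·9.81) = 7.74×10^-4 m.

h_f ≈ 7.74×10^-4 m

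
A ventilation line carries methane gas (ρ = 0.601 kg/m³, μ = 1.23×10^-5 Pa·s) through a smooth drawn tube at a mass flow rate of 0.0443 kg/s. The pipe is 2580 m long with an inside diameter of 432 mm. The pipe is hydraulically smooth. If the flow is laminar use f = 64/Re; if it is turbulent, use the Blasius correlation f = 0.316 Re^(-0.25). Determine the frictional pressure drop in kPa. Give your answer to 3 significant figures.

A = πD²/4 = π(0.432)²/4 = 0.1466 m²; mean velocity V = ṁ/(ρA) = 0.0443/(0.601 · 0.1466) = 0.5029 m/s.
Reynolds number Re = ρVD/μ = 0.601 · 0.5029 · 0.432 / 1.23e-05 = 1.062e+04.
Re > 4000 → turbulent. Smooth-pipe (Blasius): f = 0.316 Re^(-0.25) = 0.316/(1.062e+04)^0.25 = 0.03113.
Darcy-Weisbach: ΔP = f(L/D)(ρV²/2) = 0.03113·(2580/0.432)·(0.601·0.5029²/2) = 0.03113·5972·0.076 = 14.13 Pa.
ΔP = 14.13 Pa = 0.0141 kPa.

ΔP ≈ 0.0141 kPa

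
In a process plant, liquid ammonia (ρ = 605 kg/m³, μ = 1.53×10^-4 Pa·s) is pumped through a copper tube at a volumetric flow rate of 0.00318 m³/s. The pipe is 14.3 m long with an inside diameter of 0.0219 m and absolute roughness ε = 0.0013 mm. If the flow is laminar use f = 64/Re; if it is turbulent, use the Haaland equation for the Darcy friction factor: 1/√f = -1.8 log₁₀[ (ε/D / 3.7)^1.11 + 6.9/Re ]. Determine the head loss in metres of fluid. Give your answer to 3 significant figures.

Cross-sectional area A = πD²/4 = π(0.0219)²/4 = 0.0003767 m²; mean velocity V = Q/A = 0.00318/0.0003767 = 8.442 m/s.
Reynolds number Re = ρVD/μ = 605 · 8.442 · 0.0219 / 0.000153 = 7.311e+05.
Re > 4000 → turbulent. Relative roughness ε/D = 1.3e-06/0.0219 = 5.94e-05. Haaland: 1/√f = -1.8 log₁₀[(5.94e-05/3.7)^1.11 + 6.9/7.311e+05] = -1.8 log₁₀[4.76e-06 + 9.44e-06] = 8.726, so f = 0.01313.
Darcy-Weisbach: ΔP = f(L/D)(ρV²/2) = 0.01313·(14.3/0.0219)·(605·8.442²/2) = 0.01313·653·2.156e+04 = 1.849e+05 Pa.
Head loss h_f = ΔP/(ρg) = 1.849e+05/(605·9.81) = 31.2 m.

h_f ≈ 31.2 m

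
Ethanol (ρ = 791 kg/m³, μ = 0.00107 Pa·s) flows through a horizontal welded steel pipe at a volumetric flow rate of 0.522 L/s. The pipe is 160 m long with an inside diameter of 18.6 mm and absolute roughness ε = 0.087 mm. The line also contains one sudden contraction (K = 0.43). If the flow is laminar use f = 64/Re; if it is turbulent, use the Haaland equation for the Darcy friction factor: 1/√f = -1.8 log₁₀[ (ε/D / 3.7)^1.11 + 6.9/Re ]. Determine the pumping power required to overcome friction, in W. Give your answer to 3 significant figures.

P ≈ 216 W

Q = 0.522 L/s = 0.522/1000 = 0.000522 m³/s.
Cross-sectional area A = πD²/4 = π(0.0186)²/4 = 0.0002717 m²; mean velocity V = Q/A = 0.000522/0.0002717 = 1.921 m/s.
Reynolds number Re = ρVD/μ = 791 · 1.921 · 0.0186 / 0.00107 = 2.642e+04.
Re > 4000 → turbulent. Relative roughness ε/D = 8.7e-05/0.0186 = 0.00468. Haaland: 1/√f = -1.8 log₁₀[(0.00468/3.7)^1.11 + 6.9/2.642e+04] = -1.8 log₁₀[0.000607 + 0.000261] = 5.511, so f = 0.03293.
Total minor-loss coefficient ΣK = 1·0.43 = 0.43.
ΔP = [f·L/D + ΣK]·(ρV²/2) = [0.03293·160/0.0186 + 0.43]·(791·1.921²/2) = [283.3 + 0.43]·1460 = 4.141e+05 Pa.
Pumping power P = QΔP = 0.000522·4.141e+05 = 216.2 W = 216 W.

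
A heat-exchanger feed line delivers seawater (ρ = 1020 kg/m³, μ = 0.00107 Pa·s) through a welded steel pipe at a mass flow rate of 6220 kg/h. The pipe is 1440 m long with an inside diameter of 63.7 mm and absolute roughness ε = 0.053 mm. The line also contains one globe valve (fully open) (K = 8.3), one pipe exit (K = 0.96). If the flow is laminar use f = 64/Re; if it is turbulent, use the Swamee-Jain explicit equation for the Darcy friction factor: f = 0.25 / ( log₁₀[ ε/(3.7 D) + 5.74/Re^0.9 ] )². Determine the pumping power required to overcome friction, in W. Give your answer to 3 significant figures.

P ≈ 142 W

ṁ = 6220 kg/h = 6220/3600 = 1.728 kg/s.
A = πD²/4 = π(0.0637)²/4 = 0.003187 m²; mean velocity V = ṁ/(ρA) = 1.728/(1020 · 0.003187) = 0.5315 m/s.
Reynolds number Re = ρVD/μ = 1020 · 0.5315 · 0.0637 / 0.00107 = 3.228e+04.
Re > 4000 → turbulent. Relative roughness ε/D = 5.3e-05/0.0637 = 0.000832. Swamee-Jain: f = 0.25/(log₁₀[0.000832/3.7 + 5.74/3.228e+04^0.9])² = 0.25/(log₁₀[0.000225 + 0.000502])² = 0.25/(-3.138)² = 0.02538.
Total minor-loss coefficient ΣK = 1·8.3 + 1·0.96 = 9.26.
ΔP = [f·L/D + ΣK]·(ρV²/2) = [0.02538·1440/0.0637 + 9.26]·(1020·0.5315²/2) = [573.8 + 9.26]·144.1 = 8.401e+04 Pa.
Q = ṁ/ρ = 1.728/1020 = 0.001694 m³/s.
Pumping power P = QΔP = 0.001694·8.401e+04 = 142.3 W = 142 W.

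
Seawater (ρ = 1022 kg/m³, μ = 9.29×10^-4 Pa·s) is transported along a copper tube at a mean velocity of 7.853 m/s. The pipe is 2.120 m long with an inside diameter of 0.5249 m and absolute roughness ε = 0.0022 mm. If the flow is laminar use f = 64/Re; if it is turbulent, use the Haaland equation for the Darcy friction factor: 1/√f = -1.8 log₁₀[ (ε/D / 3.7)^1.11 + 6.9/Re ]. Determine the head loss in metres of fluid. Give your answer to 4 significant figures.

h_f ≈ 0.1185 m

Reynolds number Re = ρVD/μ = 1022 · 7.853 · 0.5249 / 0.000929 = 4.535e+06.
Re > 4000 → turbulent. Relative roughness ε/D = 2.2e-06/0.5249 = 4.19e-06. Haaland: 1/√f = -1.8 log₁₀[(4.19e-06/3.7)^1.11 + 6.9/4.535e+06] = -1.8 log₁₀[2.51e-07 + 1.52e-06] = 10.35, so f = 0.009331.
Darcy-Weisbach: ΔP = f(L/D)(ρV²/2) = 0.009331·(2.12/0.5249)·(1022·7.853²/2) = 0.009331·4.039·3.151e+04 = 1188 Pa.
Head loss h_f = ΔP/(ρg) = 1188/(1022·9.81) = 0.1185 m.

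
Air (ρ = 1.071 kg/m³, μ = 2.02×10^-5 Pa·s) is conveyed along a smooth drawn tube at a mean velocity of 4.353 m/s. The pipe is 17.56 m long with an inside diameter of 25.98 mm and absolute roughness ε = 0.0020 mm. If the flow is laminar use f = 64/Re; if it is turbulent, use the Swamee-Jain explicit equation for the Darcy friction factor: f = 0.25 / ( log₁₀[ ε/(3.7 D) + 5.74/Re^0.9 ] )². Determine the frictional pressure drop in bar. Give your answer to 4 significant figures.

ΔP ≈ 0.002465 bar

Reynolds number Re = ρVD/μ = 1.071 · 4.353 · 0.02598 / 2.02e-05 = 5996.
Re > 4000 → turbulent. Relative roughness ε/D = 2e-06/0.02598 = 7.7e-05. Swamee-Jain: f = 0.25/(log₁₀[7.7e-05/3.7 + 5.74/5996^0.9])² = 0.25/(log₁₀[2.08e-05 + 0.00228])² = 0.25/(-2.637)² = 0.03595.
Darcy-Weisbach: ΔP = f(L/D)(ρV²/2) = 0.03595·(17.56/0.02598)·(1.071·4.353²/2) = 0.03595·675.9·10.15 = 246.5 Pa.
ΔP = 246.5 Pa = 0.002465 bar.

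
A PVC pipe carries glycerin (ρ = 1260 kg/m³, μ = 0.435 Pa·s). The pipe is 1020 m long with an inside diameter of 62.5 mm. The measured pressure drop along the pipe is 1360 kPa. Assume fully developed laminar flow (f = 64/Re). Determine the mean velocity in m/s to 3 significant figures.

For laminar flow, f = 64/Re with Re = ρVD/μ, so Darcy-Weisbach reduces to ΔP = 32μLV/D². Solving for V: V = ΔP·D²/(32μL) = 1.36e+06·(0.0625)²/(32·0.435·1020) = 0.3742 m/s.
Check: Re = ρVD/μ = 1260·0.3742·0.0625/0.435 = 67.74 < 2300, so the laminar assumption holds.

V ≈ 0.374 m/s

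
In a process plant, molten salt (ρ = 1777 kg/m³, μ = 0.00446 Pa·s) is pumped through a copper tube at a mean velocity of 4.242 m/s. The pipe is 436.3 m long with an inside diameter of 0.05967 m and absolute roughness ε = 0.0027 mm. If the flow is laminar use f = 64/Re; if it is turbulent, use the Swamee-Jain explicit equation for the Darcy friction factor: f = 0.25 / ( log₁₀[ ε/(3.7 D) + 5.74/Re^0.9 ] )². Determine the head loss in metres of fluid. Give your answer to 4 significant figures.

h_f ≈ 121.4 m

Reynolds number Re = ρVD/μ = 1777 · 4.242 · 0.05967 / 0.00446 = 1.009e+05.
Re > 4000 → turbulent. Relative roughness ε/D = 2.7e-06/0.05967 = 4.52e-05. Swamee-Jain: f = 0.25/(log₁₀[4.52e-05/3.7 + 5.74/1.009e+05^0.9])² = 0.25/(log₁₀[1.22e-05 + 0.00018])² = 0.25/(-3.716)² = 0.01811.
Darcy-Weisbach: ΔP = f(L/D)(ρV²/2) = 0.01811·(436.3/0.05967)·(1777·4.242²/2) = 0.01811·7312·1.599e+04 = 2.117e+06 Pa.
Head loss h_f = ΔP/(ρg) = 2.117e+06/(1777·9.81) = 121.4 m.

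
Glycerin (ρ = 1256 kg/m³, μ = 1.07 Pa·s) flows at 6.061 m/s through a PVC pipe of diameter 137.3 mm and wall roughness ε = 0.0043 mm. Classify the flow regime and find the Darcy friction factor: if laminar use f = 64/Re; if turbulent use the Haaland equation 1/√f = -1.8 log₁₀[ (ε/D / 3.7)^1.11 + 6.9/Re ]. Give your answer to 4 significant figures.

Re = ρVD/μ = 1256·6.061·0.1373/1.07 = 976.8.
Re < 2300 → laminar, so f = 64/Re = 0.06552 (roughness is irrelevant in laminar flow).

f ≈ 0.06552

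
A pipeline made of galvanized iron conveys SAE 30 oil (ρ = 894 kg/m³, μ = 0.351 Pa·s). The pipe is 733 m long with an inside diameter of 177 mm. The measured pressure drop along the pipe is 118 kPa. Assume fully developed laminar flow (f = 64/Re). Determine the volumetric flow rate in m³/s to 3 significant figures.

Q ≈ 0.0110 m³/s

For laminar flow, f = 64/Re with Re = ρVD/μ, so Darcy-Weisbach reduces to ΔP = 32μLV/D². Solving for V: V = ΔP·D²/(32μL) = 1.18e+05·(0.177)²/(32·0.351·733) = 0.449 m/s.
Check: Re = ρVD/μ = 894·0.449·0.177/0.351 = 202.4 < 2300, so the laminar assumption holds.
Q = V·A = 0.449·(π/4·0.177²) = 0.01105 m³/s = 0.0110 m³/s.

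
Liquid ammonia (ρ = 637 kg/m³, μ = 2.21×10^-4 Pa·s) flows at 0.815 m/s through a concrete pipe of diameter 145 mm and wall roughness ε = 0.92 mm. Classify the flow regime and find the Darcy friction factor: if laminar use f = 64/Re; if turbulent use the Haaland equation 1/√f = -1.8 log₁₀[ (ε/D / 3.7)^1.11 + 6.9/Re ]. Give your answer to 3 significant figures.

f ≈ 0.0330

Re = ρVD/μ = 637·0.815·0.145/0.000221 = 3.406e+05.
Re > 4000 → turbulent. ε/D = 0.00092/0.145 = 0.00634; Haaland: 1/√f = -1.8 log₁₀[0.000851 + 2.03e-05] = 5.508, so f = 0.03297.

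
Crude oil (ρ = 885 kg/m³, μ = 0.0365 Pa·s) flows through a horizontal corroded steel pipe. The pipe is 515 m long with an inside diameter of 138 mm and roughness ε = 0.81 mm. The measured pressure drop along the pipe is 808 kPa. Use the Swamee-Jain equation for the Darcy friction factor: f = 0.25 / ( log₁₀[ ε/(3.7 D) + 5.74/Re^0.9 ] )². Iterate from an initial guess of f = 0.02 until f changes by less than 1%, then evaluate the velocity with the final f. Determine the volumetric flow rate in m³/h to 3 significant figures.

Q ≈ 192 m³/h

Rearranging Darcy-Weisbach: V = √(2·ΔP·D/(f·L·ρ)). With ε/D = 0.00081/0.138 = 0.00587, iterate starting from f = 0.02:
  f = 0.02 → V = √(2·8.08e+05·0.138/(0.02·515·885)) = 4.946 m/s; Re = ρVD/μ = 1.655e+04; f → 0.03694
  f = 0.03694 → V = 3.64 m/s; Re = 1.218e+04; f → 0.03833
  f = 0.03833 → V = 3.573 m/s; Re = 1.195e+04; f → 0.03843
Converged (Δf/f < 1%). With the final f = 0.03843: V = √(2·8.08e+05·0.138/(0.03843·515·885)) = 3.568 m/s.
Q = V·A = 3.568·(π/4·0.138²) = 0.05337 m³/s = 192 m³/h.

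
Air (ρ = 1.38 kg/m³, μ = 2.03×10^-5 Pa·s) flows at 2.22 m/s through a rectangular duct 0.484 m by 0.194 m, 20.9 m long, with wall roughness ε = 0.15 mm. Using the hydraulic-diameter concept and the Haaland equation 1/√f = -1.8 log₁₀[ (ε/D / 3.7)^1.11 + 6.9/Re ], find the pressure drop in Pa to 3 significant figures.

Hydraulic diameter D_h = 4A/P = 4·(0.484·0.194)/(2·(0.484+0.194)) = 0.3756/1.356 = 0.277 m.
Re = ρVD_h/μ = 1.38·2.22·0.277/2.03e-05 = 4.18e+04.
ε/D_h = 0.00015/0.277 = 0.000542; Haaland gives 1/√f = -1.8 log₁₀[5.54e-05+0.000165] = 6.582, so f = 0.02308.
ΔP = f(L/D_h)(ρV²/2) = 0.02308·20.9/0.277·3.401 = 5.923 Pa.

ΔP ≈ 5.92 Pa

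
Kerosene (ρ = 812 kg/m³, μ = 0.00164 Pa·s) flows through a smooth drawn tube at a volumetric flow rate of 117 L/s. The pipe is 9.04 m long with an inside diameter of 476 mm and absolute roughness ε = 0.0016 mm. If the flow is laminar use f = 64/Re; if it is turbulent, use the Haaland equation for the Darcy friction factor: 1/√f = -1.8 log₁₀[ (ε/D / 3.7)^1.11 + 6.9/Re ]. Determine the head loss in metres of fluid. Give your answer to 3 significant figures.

h_f ≈ 0.00683 m

Q = 117 L/s = 117/1000 = 0.117 m³/s.
Cross-sectional area A = πD²/4 = π(0.476)²/4 = 0.178 m²; mean velocity V = Q/A = 0.117/0.178 = 0.6575 m/s.
Reynolds number Re = ρVD/μ = 812 · 0.6575 · 0.476 / 0.00164 = 1.55e+05.
Re > 4000 → turbulent. Relative roughness ε/D = 1.6e-06/0.476 = 3.36e-06. Haaland: 1/√f = -1.8 log₁₀[(3.36e-06/3.7)^1.11 + 6.9/1.55e+05] = -1.8 log₁₀[1.97e-07 + 4.45e-05] = 7.829, so f = 0.01632.
Darcy-Weisbach: ΔP = f(L/D)(ρV²/2) = 0.01632·(9.04/0.476)·(812·0.6575²/2) = 0.01632·18.99·175.5 = 54.38 Pa.
Head loss h_f = ΔP/(ρg) = 54.38/(812·9.81) = 0.00683 m.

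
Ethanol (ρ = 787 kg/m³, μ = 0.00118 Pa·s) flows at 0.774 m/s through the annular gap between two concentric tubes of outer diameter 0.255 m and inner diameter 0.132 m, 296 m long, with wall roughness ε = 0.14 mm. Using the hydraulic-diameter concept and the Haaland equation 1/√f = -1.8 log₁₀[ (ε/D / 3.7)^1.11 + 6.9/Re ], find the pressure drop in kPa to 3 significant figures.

Hydraulic diameter D_h = 4A/P = D_o - D_i = 0.255 - 0.132 = 0.123 m.
Re = ρVD_h/μ = 787·0.774·0.123/0.00118 = 6.349e+04.
ε/D_h = 0.00014/0.123 = 0.00114; Haaland gives 1/√f = -1.8 log₁₀[0.000126+0.000109] = 6.532, so f = 0.02344.
ΔP = f(L/D_h)(ρV²/2) = 0.02344·296/0.123·235.7 = 1.33e+04 Pa.
ΔP = 13.3 kPa.

ΔP ≈ 13.3 kPa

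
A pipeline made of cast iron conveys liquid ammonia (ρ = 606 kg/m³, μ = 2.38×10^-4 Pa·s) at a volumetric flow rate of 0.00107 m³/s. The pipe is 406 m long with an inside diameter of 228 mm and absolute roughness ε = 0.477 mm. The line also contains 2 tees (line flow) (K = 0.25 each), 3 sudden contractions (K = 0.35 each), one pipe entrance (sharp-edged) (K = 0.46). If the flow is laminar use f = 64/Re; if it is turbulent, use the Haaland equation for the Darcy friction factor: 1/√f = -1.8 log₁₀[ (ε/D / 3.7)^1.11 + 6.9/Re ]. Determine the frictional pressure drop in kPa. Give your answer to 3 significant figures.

ΔP ≈ 0.0119 kPa

Cross-sectional area A = πD²/4 = π(0.228)²/4 = 0.04083 m²; mean velocity V = Q/A = 0.00107/0.04083 = 0.02621 m/s.
Reynolds number Re = ρVD/μ = 606 · 0.02621 · 0.228 / 0.000238 = 1.521e+04.
Re > 4000 → turbulent. Relative roughness ε/D = 0.000477/0.228 = 0.00209. Haaland: 1/√f = -1.8 log₁₀[(0.00209/3.7)^1.11 + 6.9/1.521e+04] = -1.8 log₁₀[0.000248 + 0.000454] = 5.677, so f = 0.03103.
Total minor-loss coefficient ΣK = 2·0.25 + 3·0.35 + 1·0.46 = 2.01.
ΔP = [f·L/D + ΣK]·(ρV²/2) = [0.03103·406/0.228 + 2.01]·(606·0.02621²/2) = [55.26 + 2.01]·0.2081 = 11.92 Pa.
ΔP = 11.92 Pa = 0.0119 kPa.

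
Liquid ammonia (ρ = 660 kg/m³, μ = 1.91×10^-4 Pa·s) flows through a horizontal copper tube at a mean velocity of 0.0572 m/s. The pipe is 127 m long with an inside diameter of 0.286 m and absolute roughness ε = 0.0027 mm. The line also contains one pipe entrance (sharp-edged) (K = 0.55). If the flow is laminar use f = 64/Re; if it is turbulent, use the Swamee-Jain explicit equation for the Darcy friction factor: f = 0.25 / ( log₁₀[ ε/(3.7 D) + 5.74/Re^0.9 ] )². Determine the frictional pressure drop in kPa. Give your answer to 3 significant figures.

ΔP ≈ 0.0103 kPa

Reynolds number Re = ρVD/μ = 660 · 0.0572 · 0.286 / 0.000191 = 5.653e+04.
Re > 4000 → turbulent. Relative roughness ε/D = 2.7e-06/0.286 = 9.44e-06. Swamee-Jain: f = 0.25/(log₁₀[9.44e-06/3.7 + 5.74/5.653e+04^0.9])² = 0.25/(log₁₀[2.55e-06 + 0.000303])² = 0.25/(-3.514)² = 0.02024.
Total minor-loss coefficient ΣK = 1·0.55 = 0.55.
ΔP = [f·L/D + ΣK]·(ρV²/2) = [0.02024·127/0.286 + 0.55]·(660·0.0572²/2) = [8.988 + 0.55]·1.08 = 10.3 Pa.
ΔP = 10.3 Pa = 0.0103 kPa.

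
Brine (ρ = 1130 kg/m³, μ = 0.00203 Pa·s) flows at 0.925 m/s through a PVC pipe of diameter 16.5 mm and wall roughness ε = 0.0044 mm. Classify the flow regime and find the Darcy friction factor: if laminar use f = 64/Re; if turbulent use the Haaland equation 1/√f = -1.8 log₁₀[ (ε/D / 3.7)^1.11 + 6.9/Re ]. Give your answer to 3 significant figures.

Re = ρVD/μ = 1130·0.925·0.0165/0.00203 = 8496.
Re > 4000 → turbulent. ε/D = 4.4e-06/0.0165 = 0.000267; Haaland: 1/√f = -1.8 log₁₀[2.52e-05 + 0.000812] = 5.539, so f = 0.0326.

f ≈ 0.0326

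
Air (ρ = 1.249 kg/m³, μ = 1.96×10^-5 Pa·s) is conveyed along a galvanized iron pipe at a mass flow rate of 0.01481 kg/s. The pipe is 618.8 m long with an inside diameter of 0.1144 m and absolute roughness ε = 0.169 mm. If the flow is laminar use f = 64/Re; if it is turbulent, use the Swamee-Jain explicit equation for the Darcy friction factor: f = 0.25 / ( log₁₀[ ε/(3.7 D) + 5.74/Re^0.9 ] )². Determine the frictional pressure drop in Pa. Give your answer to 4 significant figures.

ΔP ≈ 156.3 Pa

A = πD²/4 = π(0.1144)²/4 = 0.01028 m²; mean velocity V = ṁ/(ρA) = 0.01481/(1.249 · 0.01028) = 1.154 m/s.
Reynolds number Re = ρVD/μ = 1.249 · 1.154 · 0.1144 / 1.96e-05 = 8410.
Re > 4000 → turbulent. Relative roughness ε/D = 0.000169/0.1144 = 0.00148. Swamee-Jain: f = 0.25/(log₁₀[0.00148/3.7 + 5.74/8410^0.9])² = 0.25/(log₁₀[0.000399 + 0.00169])² = 0.25/(-2.681)² = 0.03478.
Darcy-Weisbach: ΔP = f(L/D)(ρV²/2) = 0.03478·(618.8/0.1144)·(1.249·1.154²/2) = 0.03478·5409·0.8311 = 156.3 Pa.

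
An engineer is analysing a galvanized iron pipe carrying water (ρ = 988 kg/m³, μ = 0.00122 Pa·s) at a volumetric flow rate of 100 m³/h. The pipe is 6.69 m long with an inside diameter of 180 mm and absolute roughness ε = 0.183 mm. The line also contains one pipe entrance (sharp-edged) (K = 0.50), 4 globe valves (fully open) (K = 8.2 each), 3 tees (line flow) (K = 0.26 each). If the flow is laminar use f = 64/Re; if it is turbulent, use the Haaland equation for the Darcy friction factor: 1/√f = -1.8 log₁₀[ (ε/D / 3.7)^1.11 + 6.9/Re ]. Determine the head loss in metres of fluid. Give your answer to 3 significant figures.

h_f ≈ 2.12 m

Q = 100 m³/h = 100/3600 = 0.02778 m³/s.
Cross-sectional area A = πD²/4 = π(0.18)²/4 = 0.02545 m²; mean velocity V = Q/A = 0.02778/0.02545 = 1.092 m/s.
Reynolds number Re = ρVD/μ = 988 · 1.092 · 0.18 / 0.00122 = 1.591e+05.
Re > 4000 → turbulent. Relative roughness ε/D = 0.000183/0.18 = 0.00102. Haaland: 1/√f = -1.8 log₁₀[(0.00102/3.7)^1.11 + 6.9/1.591e+05] = -1.8 log₁₀[0.000111 + 4.34e-05] = 6.858, so f = 0.02126.
Total minor-loss coefficient ΣK = 1·0.5 + 4·8.2 + 3·0.26 = 34.1.
ΔP = [f·L/D + ΣK]·(ρV²/2) = [0.02126·6.69/0.18 + 34.1]·(988·1.092²/2) = [0.7902 + 34.1]·588.6 = 2.053e+04 Pa.
Head loss h_f = ΔP/(ρg) = 2.053e+04/(988·9.81) = 2.12 m.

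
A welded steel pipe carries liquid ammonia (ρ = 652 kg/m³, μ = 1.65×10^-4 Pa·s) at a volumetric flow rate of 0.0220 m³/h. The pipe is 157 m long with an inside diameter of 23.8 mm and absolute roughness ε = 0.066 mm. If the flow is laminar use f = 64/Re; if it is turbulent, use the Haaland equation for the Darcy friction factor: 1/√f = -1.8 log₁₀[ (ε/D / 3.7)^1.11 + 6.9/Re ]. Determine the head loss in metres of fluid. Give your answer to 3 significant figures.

h_f ≈ 0.00314 m

Q = 0.0220 m³/h = 0.0220/3600 = 6.111e-06 m³/s.
Cross-sectional area A = πD²/4 = π(0.0238)²/4 = 0.0004449 m²; mean velocity V = Q/A = 6.111e-06/0.0004449 = 0.01374 m/s.
Reynolds number Re = ρVD/μ = 652 · 0.01374 · 0.0238 / 0.000165 = 1292.
Re < 2300 → laminar flow, so f = 64/Re = 64/1292 = 0.04954 (the turbulent correlation is not needed).
Darcy-Weisbach: ΔP = f(L/D)(ρV²/2) = 0.04954·(157/0.0238)·(652·0.01374²/2) = 0.04954·6597·0.06151 = 20.1 Pa.
Head loss h_f = ΔP/(ρg) = 20.1/(652·9.81) = 0.00314 m.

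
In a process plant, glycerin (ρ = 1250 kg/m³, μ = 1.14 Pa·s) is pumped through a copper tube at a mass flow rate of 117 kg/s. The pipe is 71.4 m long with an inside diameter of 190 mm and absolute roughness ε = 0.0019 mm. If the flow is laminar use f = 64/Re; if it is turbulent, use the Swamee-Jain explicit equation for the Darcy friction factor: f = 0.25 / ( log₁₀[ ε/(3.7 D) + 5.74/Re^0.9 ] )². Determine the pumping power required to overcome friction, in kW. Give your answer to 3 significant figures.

P ≈ 22.3 kW

A = πD²/4 = π(0.19)²/4 = 0.02835 m²; mean velocity V = ṁ/(ρA) = 117/(1250 · 0.02835) = 3.301 m/s.
Reynolds number Re = ρVD/μ = 1250 · 3.301 · 0.19 / 1.14 = 687.8.
Re < 2300 → laminar flow, so f = 64/Re = 64/687.8 = 0.09306 (the turbulent correlation is not needed).
Darcy-Weisbach: ΔP = f(L/D)(ρV²/2) = 0.09306·(71.4/0.19)·(1250·3.301²/2) = 0.09306·375.8·6811 = 2.382e+05 Pa.
Q = ṁ/ρ = 117/1250 = 0.0936 m³/s.
Pumping power P = QΔP = 0.0936·2.382e+05 = 22290 W = 22.3 kW.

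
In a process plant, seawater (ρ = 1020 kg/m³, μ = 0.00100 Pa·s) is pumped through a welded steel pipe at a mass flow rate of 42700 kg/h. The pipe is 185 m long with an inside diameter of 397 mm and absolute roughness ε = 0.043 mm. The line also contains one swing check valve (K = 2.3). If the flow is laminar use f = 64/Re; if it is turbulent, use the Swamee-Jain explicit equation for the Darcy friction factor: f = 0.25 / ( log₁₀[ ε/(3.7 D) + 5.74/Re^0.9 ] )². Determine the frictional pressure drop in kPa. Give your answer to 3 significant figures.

ṁ = 42700 kg/h = 42700/3600 = 11.86 kg/s.
A = πD²/4 = π(0.397)²/4 = 0.1238 m²; mean velocity V = ṁ/(ρA) = 11.86/(1020 · 0.1238) = 0.09394 m/s.
Reynolds number Re = ρVD/μ = 1020 · 0.09394 · 0.397 / 0.001 = 3.804e+04.
Re > 4000 → turbulent. Relative roughness ε/D = 4.3e-05/0.397 = 0.000108. Swamee-Jain: f = 0.25/(log₁₀[0.000108/3.7 + 5.74/3.804e+04^0.9])² = 0.25/(log₁₀[2.93e-05 + 0.000433])² = 0.25/(-3.335)² = 0.02248.
Total minor-loss coefficient ΣK = 1·2.3 = 2.3.
ΔP = [f·L/D + ΣK]·(ρV²/2) = [0.02248·185/0.397 + 2.3]·(1020·0.09394²/2) = [10.47 + 2.3]·4.501 = 57.5 Pa.
ΔP = 57.5 Pa = 0.0575 kPa.

ΔP ≈ 0.0575 kPa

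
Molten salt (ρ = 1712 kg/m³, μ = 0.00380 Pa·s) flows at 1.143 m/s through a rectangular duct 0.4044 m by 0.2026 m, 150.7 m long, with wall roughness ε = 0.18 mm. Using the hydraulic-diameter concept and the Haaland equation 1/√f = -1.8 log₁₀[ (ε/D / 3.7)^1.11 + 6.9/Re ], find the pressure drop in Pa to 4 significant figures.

ΔP ≈ 12520 Pa

Hydraulic diameter D_h = 4A/P = 4·(0.4044·0.2026)/(2·(0.4044+0.2026)) = 0.3277/1.214 = 0.27 m.
Re = ρVD_h/μ = 1712·1.143·0.27/0.0038 = 1.39e+05.
ε/D_h = 0.00018/0.27 = 0.000667; Haaland gives 1/√f = -1.8 log₁₀[6.98e-05+4.96e-05] = 7.061, so f = 0.02006.
ΔP = f(L/D_h)(ρV²/2) = 0.02006·150.7/0.27·1118 = 1.252e+04 Pa.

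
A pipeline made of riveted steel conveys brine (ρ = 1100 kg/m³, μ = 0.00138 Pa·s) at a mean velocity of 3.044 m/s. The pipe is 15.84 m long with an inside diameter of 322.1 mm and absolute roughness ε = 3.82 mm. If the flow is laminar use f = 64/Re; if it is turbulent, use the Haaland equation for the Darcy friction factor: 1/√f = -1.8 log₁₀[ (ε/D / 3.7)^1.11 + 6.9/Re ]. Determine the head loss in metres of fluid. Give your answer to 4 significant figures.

Reynolds number Re = ρVD/μ = 1100 · 3.044 · 0.3221 / 0.00138 = 7.815e+05.
Re > 4000 → turbulent. Relative roughness ε/D = 0.00382/0.3221 = 0.0119. Haaland: 1/√f = -1.8 log₁₀[(0.0119/3.7)^1.11 + 6.9/7.815e+05] = -1.8 log₁₀[0.0017 + 8.83e-06] = 4.979, so f = 0.04033.
Darcy-Weisbach: ΔP = f(L/D)(ρV²/2) = 0.04033·(15.84/0.3221)·(1100·3.044²/2) = 0.04033·49.18·5096 = 1.011e+04 Pa.
Head loss h_f = ΔP/(ρg) = 1.011e+04/(1100·9.81) = 0.9368 m.

h_f ≈ 0.9368 m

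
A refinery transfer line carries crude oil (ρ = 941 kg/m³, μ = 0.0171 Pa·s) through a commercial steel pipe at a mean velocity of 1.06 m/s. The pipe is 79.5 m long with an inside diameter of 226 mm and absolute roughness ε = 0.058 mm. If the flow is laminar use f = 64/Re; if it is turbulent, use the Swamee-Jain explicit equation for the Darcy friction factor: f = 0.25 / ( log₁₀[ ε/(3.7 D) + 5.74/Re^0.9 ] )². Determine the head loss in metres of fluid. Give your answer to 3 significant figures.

h_f ≈ 0.589 m

Reynolds number Re = ρVD/μ = 941 · 1.06 · 0.226 / 0.0171 = 1.318e+04.
Re > 4000 → turbulent. Relative roughness ε/D = 5.8e-05/0.226 = 0.000257. Swamee-Jain: f = 0.25/(log₁₀[0.000257/3.7 + 5.74/1.318e+04^0.9])² = 0.25/(log₁₀[6.94e-05 + 0.00112])² = 0.25/(-2.923)² = 0.02926.
Darcy-Weisbach: ΔP = f(L/D)(ρV²/2) = 0.02926·(79.5/0.226)·(941·1.06²/2) = 0.02926·351.8·528.7 = 5441 Pa.
Head loss h_f = ΔP/(ρg) = 5441/(941·9.81) = 0.589 m.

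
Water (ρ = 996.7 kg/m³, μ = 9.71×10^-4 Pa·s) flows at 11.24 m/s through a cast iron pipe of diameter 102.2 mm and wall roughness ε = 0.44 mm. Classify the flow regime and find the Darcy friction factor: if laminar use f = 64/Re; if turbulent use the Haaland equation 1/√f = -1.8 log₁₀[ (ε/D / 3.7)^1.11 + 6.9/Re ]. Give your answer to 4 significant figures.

Re = ρVD/μ = 996.7·11.24·0.1022/0.000971 = 1.179e+06.
Re > 4000 → turbulent. ε/D = 0.00044/0.1022 = 0.00431; Haaland: 1/√f = -1.8 log₁₀[0.000553 + 5.85e-06] = 5.854, so f = 0.02918.

f ≈ 0.02918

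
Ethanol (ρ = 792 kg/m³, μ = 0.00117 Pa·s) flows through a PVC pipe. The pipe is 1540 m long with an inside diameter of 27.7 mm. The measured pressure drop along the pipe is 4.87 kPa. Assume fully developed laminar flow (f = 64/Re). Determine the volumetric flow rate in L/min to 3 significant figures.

For laminar flow, f = 64/Re with Re = ρVD/μ, so Darcy-Weisbach reduces to ΔP = 32μLV/D². Solving for V: V = ΔP·D²/(32μL) = 4870·(0.0277)²/(32·0.00117·1540) = 0.06481 m/s.
Check: Re = ρVD/μ = 792·0.06481·0.0277/0.00117 = 1215 < 2300, so the laminar assumption holds.
Q = V·A = 0.06481·(π/4·0.0277²) = 3.906e-05 m³/s = 2.34 L/min.

Q ≈ 2.34 L/min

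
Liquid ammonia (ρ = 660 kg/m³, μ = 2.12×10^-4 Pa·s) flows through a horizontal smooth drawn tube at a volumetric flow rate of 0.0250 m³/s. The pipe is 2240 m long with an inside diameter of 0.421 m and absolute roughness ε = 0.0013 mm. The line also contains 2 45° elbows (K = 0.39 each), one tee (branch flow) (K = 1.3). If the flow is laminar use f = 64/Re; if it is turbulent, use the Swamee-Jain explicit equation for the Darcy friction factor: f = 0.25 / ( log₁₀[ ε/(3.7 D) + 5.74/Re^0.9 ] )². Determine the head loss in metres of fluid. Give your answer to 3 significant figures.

h_f ≈ 0.135 m

Cross-sectional area A = πD²/4 = π(0.421)²/4 = 0.1392 m²; mean velocity V = Q/A = 0.025/0.1392 = 0.1796 m/s.
Reynolds number Re = ρVD/μ = 660 · 0.1796 · 0.421 / 0.000212 = 2.354e+05.
Re > 4000 → turbulent. Relative roughness ε/D = 1.3e-06/0.421 = 3.09e-06. Swamee-Jain: f = 0.25/(log₁₀[3.09e-06/3.7 + 5.74/2.354e+05^0.9])² = 0.25/(log₁₀[8.35e-07 + 8.4e-05])² = 0.25/(-4.071)² = 0.01508.
Total minor-loss coefficient ΣK = 2·0.39 + 1·1.3 = 2.08.
ΔP = [f·L/D + ΣK]·(ρV²/2) = [0.01508·2240/0.421 + 2.08]·(660·0.1796²/2) = [80.25 + 2.08]·10.64 = 876.2 Pa.
Head loss h_f = ΔP/(ρg) = 876.2/(660·9.81) = 0.135 m.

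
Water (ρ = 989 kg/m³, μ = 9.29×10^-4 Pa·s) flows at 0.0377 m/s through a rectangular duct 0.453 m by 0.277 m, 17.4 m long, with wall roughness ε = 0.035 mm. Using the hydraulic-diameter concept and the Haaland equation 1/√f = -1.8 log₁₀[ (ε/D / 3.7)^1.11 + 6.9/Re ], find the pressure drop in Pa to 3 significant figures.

ΔP ≈ 1.01 Pa

Hydraulic diameter D_h = 4A/P = 4·(0.453·0.277)/(2·(0.453+0.277)) = 0.5019/1.46 = 0.3438 m.
Re = ρVD_h/μ = 989·0.0377·0.3438/0.000929 = 1.38e+04.
ε/D_h = 3.5e-05/0.3438 = 0.000102; Haaland gives 1/√f = -1.8 log₁₀[8.67e-06+0.0005] = 5.928, so f = 0.02845.
ΔP = f(L/D_h)(ρV²/2) = 0.02845·17.4/0.3438·0.7028 = 1.012 Pa.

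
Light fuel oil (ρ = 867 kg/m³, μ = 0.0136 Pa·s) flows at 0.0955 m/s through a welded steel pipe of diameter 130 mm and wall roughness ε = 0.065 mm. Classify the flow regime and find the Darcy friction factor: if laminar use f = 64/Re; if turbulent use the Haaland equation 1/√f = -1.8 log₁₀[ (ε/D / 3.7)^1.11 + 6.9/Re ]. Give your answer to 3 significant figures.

Re = ρVD/μ = 867·0.0955·0.13/0.0136 = 791.5.
Re < 2300 → laminar, so f = 64/Re = 0.08086 (roughness is irrelevant in laminar flow).

f ≈ 0.0809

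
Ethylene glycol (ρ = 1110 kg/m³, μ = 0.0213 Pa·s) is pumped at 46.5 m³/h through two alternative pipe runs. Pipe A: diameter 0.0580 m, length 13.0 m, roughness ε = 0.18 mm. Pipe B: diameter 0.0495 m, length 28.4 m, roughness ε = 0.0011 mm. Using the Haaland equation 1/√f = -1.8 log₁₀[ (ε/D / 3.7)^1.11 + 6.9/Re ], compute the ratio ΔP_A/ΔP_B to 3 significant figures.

ΔP_A/ΔP_B ≈ 0.254

Pipe A: V = Q/A = 0.01292/0.002642 = 4.889 m/s; Re = 1.478e+04; ε/D = 0.0031; Haaland → f = 0.03275; ΔP_A = f(L/D)(ρV²/2) = 9.738e+04 Pa.
Pipe B: V = Q/A = 0.01292/0.001924 = 6.712 m/s; Re = 1.731e+04; ε/D = 2.22e-05; Haaland → f = 0.02673; ΔP_B = f(L/D)(ρV²/2) = 3.835e+05 Pa.
ΔP_A/ΔP_B = 9.738e+04/3.835e+05 = 0.254.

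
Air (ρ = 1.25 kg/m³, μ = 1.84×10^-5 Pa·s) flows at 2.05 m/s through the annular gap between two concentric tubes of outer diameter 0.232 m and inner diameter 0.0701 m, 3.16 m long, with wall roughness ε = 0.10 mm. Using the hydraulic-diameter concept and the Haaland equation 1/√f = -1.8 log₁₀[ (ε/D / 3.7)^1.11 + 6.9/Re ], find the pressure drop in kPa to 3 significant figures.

ΔP ≈ 0.00134 kPa

Hydraulic diameter D_h = 4A/P = D_o - D_i = 0.232 - 0.0701 = 0.1619 m.
Re = ρVD_h/μ = 1.25·2.05·0.1619/1.84e-05 = 2.255e+04.
ε/D_h = 0.0001/0.1619 = 0.000618; Haaland gives 1/√f = -1.8 log₁₀[6.41e-05+0.000306] = 6.177, so f = 0.02621.
ΔP = f(L/D_h)(ρV²/2) = 0.02621·3.16/0.1619·2.627 = 1.344 Pa.
ΔP = 0.00134 kPa.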